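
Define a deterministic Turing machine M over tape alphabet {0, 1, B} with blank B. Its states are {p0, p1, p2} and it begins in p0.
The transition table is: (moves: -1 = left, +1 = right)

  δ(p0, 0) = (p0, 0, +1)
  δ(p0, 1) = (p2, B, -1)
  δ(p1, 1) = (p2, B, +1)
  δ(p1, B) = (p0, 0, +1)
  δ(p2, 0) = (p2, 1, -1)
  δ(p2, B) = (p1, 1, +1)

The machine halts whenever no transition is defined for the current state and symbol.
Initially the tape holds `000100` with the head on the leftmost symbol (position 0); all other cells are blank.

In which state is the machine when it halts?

p2

state=p0 head=0 tape=B[0]00100   (p0,0)→(p0,0,+1)
state=p0 head=1 tape=B0[0]0100   (p0,0)→(p0,0,+1)
state=p0 head=2 tape=B00[0]100   (p0,0)→(p0,0,+1)
state=p0 head=3 tape=B000[1]00   (p0,1)→(p2,B,-1)
state=p2 head=2 tape=B00[0]B00   (p2,0)→(p2,1,-1)
state=p2 head=1 tape=B0[0]1B00   (p2,0)→(p2,1,-1)
state=p2 head=0 tape=B[0]11B00   (p2,0)→(p2,1,-1)
state=p2 head=-1 tape=[B]111B00   (p2,B)→(p1,1,+1)
state=p1 head=0 tape=1[1]11B00   (p1,1)→(p2,B,+1)
state=p2 head=1 tape=1B[1]1B00
No transition is defined for (p2, 1); M halts in state p2.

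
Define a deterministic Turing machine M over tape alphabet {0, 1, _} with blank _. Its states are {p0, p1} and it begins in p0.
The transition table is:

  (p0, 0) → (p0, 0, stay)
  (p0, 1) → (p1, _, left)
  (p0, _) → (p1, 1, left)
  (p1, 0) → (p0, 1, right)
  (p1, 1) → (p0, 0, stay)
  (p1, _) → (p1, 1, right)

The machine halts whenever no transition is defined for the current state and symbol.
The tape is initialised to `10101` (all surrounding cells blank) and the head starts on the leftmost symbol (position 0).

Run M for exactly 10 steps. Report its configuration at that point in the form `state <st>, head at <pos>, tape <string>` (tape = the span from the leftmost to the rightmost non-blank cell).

p0 | _[1]0101   read 1 → write _, move left, go to p1
p1 | [_]_0101   read _ → write 1, move right, go to p1
p1 | 1[_]0101   read _ → write 1, move right, go to p1
p1 | 11[0]101   read 0 → write 1, move right, go to p0
p0 | 111[1]01   read 1 → write _, move left, go to p1
p1 | 11[1]_01   read 1 → write 0, move stay, go to p0
p0 | 11[0]_01   read 0 → write 0, move stay, go to p0
p0 | 11[0]_01   read 0 → write 0, move stay, go to p0
p0 | 11[0]_01   read 0 → write 0, move stay, go to p0
p0 | 11[0]_01   read 0 → write 0, move stay, go to p0
p0 | 11[0]_01
After 10 steps: state p0, head at 1, tape 110_01.

state p0, head at 1, tape 110_01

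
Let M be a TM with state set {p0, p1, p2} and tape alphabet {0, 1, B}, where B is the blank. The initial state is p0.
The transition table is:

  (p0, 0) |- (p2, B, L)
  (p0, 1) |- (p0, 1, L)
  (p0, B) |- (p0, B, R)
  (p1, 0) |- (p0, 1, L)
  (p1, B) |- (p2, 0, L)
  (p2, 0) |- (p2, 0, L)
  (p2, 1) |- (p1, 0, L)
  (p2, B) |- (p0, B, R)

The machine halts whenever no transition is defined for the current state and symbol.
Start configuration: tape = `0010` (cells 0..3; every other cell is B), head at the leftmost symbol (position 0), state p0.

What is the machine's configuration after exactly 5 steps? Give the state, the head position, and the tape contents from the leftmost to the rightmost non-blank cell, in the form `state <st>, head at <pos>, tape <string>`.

state=p0 head=0 tape=B[0]010   (p0,0)→(p2,B,L)
state=p2 head=-1 tape=[B]B010   (p2,B)→(p0,B,R)
state=p0 head=0 tape=B[B]010   (p0,B)→(p0,B,R)
state=p0 head=1 tape=BB[0]10   (p0,0)→(p2,B,L)
state=p2 head=0 tape=B[B]B10   (p2,B)→(p0,B,R)
state=p0 head=1 tape=BB[B]10
After 5 steps: state p0, head at 1, tape 10.

state p0, head at 1, tape 10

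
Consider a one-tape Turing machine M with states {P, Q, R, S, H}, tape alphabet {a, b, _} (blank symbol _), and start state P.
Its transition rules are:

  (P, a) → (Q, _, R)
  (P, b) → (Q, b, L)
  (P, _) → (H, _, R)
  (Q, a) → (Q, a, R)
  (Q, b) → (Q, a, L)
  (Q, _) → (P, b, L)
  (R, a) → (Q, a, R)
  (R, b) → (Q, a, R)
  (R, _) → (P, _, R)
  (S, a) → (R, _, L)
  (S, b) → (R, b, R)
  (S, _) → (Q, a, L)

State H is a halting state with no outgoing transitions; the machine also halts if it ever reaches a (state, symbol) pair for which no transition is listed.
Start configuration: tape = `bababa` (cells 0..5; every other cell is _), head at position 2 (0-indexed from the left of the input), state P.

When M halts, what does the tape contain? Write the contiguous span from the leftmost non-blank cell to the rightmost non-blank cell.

state=P head=2 tape=__ba[b]aba_   (P,b)→(Q,b,L)
state=Q head=1 tape=__b[a]baba_   (Q,a)→(Q,a,R)
state=Q head=2 tape=__ba[b]aba_   (Q,b)→(Q,a,L)
state=Q head=1 tape=__b[a]aaba_   (Q,a)→(Q,a,R)
state=Q head=2 tape=__ba[a]aba_   (Q,a)→(Q,a,R)
state=Q head=3 tape=__baa[a]ba_   (Q,a)→(Q,a,R)
state=Q head=4 tape=__baaa[b]a_   (Q,b)→(Q,a,L)
state=Q head=3 tape=__baa[a]aa_   (Q,a)→(Q,a,R)
state=Q head=4 tape=__baaa[a]a_   (Q,a)→(Q,a,R)
state=Q head=5 tape=__baaaa[a]_   (Q,a)→(Q,a,R)
state=Q head=6 tape=__baaaaa[_]   (Q,_)→(P,b,L)
state=P head=5 tape=__baaaa[a]b   (P,a)→(Q,_,R)
state=Q head=6 tape=__baaaa_[b]   (Q,b)→(Q,a,L)
state=Q head=5 tape=__baaaa[_]a   (Q,_)→(P,b,L)
state=P head=4 tape=__baaa[a]ba   (P,a)→(Q,_,R)
state=Q head=5 tape=__baaa_[b]a   (Q,b)→(Q,a,L)
state=Q head=4 tape=__baaa[_]aa   (Q,_)→(P,b,L)
state=P head=3 tape=__baa[a]baa   (P,a)→(Q,_,R)
state=Q head=4 tape=__baa_[b]aa   (Q,b)→(Q,a,L)
state=Q head=3 tape=__baa[_]aaa   (Q,_)→(P,b,L)
state=P head=2 tape=__ba[a]baaa   (P,a)→(Q,_,R)
state=Q head=3 tape=__ba_[b]aaa   (Q,b)→(Q,a,L)
state=Q head=2 tape=__ba[_]aaaa   (Q,_)→(P,b,L)
state=P head=1 tape=__b[a]baaaa   (P,a)→(Q,_,R)
state=Q head=2 tape=__b_[b]aaaa   (Q,b)→(Q,a,L)
state=Q head=1 tape=__b[_]aaaaa   (Q,_)→(P,b,L)
state=P head=0 tape=__[b]baaaaa   (P,b)→(Q,b,L)
state=Q head=-1 tape=_[_]bbaaaaa   (Q,_)→(P,b,L)
state=P head=-2 tape=[_]bbbaaaaa   (P,_)→(H,_,R)
state=H head=-1 tape=_[b]bbaaaaa
The non-blank tape span at halt is bbbaaaaa.

bbbaaaaa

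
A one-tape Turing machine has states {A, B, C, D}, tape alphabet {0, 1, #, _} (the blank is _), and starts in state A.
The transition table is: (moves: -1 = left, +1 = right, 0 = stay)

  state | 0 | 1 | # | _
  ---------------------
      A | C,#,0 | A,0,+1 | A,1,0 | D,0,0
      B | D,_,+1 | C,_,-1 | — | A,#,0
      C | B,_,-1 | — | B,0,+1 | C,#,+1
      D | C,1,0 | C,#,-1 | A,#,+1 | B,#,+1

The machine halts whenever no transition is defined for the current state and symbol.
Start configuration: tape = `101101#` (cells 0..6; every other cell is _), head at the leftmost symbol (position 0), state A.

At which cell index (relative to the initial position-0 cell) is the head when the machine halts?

7

A | [1]01101#_   read 1 → write 0, move +1, go to A
A | 0[0]1101#_   read 0 → write #, move 0, go to C
C | 0[#]1101#_   read # → write 0, move +1, go to B
B | 00[1]101#_   read 1 → write _, move -1, go to C
C | 0[0]_101#_   read 0 → write _, move -1, go to B
B | [0]__101#_   read 0 → write _, move +1, go to D
D | _[_]_101#_   read _ → write #, move +1, go to B
B | _#[_]101#_   read _ → write #, move 0, go to A
A | _#[#]101#_   read # → write 1, move 0, go to A
A | _#[1]101#_   read 1 → write 0, move +1, go to A
A | _#0[1]01#_   read 1 → write 0, move +1, go to A
A | _#00[0]1#_   read 0 → write #, move 0, go to C
C | _#00[#]1#_   read # → write 0, move +1, go to B
B | _#000[1]#_   read 1 → write _, move -1, go to C
C | _#00[0]_#_   read 0 → write _, move -1, go to B
B | _#0[0]__#_   read 0 → write _, move +1, go to D
D | _#0_[_]_#_   read _ → write #, move +1, go to B
B | _#0_#[_]#_   read _ → write #, move 0, go to A
A | _#0_#[#]#_   read # → write 1, move 0, go to A
A | _#0_#[1]#_   read 1 → write 0, move +1, go to A
A | _#0_#0[#]_   read # → write 1, move 0, go to A
A | _#0_#0[1]_   read 1 → write 0, move +1, go to A
A | _#0_#00[_]   read _ → write 0, move 0, go to D
D | _#0_#00[0]   read 0 → write 1, move 0, go to C
C | _#0_#00[1]
At halt the head is at cell 7.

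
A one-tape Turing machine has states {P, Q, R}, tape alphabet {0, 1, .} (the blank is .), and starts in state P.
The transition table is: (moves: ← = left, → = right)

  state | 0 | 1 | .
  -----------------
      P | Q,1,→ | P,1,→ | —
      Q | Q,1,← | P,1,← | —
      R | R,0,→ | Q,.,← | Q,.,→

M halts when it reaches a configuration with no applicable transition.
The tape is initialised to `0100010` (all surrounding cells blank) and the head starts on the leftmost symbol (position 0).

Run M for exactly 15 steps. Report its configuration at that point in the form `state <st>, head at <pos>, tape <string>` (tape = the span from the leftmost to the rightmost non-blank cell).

P | [0]100010.   read 0 → write 1, move →, go to Q
Q | 1[1]00010.   read 1 → write 1, move ←, go to P
P | [1]100010.   read 1 → write 1, move →, go to P
P | 1[1]00010.   read 1 → write 1, move →, go to P
P | 11[0]0010.   read 0 → write 1, move →, go to Q
Q | 111[0]010.   read 0 → write 1, move ←, go to Q
Q | 11[1]1010.   read 1 → write 1, move ←, go to P
P | 1[1]11010.   read 1 → write 1, move →, go to P
P | 11[1]1010.   read 1 → write 1, move →, go to P
P | 111[1]010.   read 1 → write 1, move →, go to P
P | 1111[0]10.   read 0 → write 1, move →, go to Q
Q | 11111[1]0.   read 1 → write 1, move ←, go to P
P | 1111[1]10.   read 1 → write 1, move →, go to P
P | 11111[1]0.   read 1 → write 1, move →, go to P
P | 111111[0].   read 0 → write 1, move →, go to Q
Q | 1111111[.]
After 15 steps: state Q, head at 7, tape 1111111.

state Q, head at 7, tape 1111111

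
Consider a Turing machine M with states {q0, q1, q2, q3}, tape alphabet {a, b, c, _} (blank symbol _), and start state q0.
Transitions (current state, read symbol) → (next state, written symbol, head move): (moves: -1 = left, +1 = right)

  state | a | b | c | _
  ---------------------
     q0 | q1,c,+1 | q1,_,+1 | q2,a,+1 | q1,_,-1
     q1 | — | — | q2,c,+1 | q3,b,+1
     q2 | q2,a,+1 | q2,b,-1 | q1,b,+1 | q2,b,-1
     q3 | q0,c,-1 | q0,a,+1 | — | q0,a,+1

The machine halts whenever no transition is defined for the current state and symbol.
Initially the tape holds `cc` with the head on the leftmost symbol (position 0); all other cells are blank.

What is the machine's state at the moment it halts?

q0 | [c]c___   read c → write a, move +1, go to q2
q2 | a[c]___   read c → write b, move +1, go to q1
q1 | ab[_]__   read _ → write b, move +1, go to q3
q3 | abb[_]_   read _ → write a, move +1, go to q0
q0 | abba[_]   read _ → write _, move -1, go to q1
q1 | abb[a]_
No transition is defined for (q1, a); M halts in state q1.

q1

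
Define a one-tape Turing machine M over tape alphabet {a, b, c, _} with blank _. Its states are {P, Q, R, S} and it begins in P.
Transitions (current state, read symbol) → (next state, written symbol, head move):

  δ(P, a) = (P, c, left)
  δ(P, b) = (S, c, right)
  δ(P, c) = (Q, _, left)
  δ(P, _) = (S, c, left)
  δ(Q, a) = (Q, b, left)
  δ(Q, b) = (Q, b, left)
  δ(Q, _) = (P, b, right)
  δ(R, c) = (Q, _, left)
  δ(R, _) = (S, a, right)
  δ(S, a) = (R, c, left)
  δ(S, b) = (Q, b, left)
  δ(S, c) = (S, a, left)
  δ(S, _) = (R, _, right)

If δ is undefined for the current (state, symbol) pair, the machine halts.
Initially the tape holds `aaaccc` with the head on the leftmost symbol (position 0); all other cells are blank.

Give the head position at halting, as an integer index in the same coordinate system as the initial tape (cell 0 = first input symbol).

state=P head=0 tape=_____[a]aaccc   (P,a)→(P,c,left)
state=P head=-1 tape=____[_]caaccc   (P,_)→(S,c,left)
state=S head=-2 tape=___[_]ccaaccc   (S,_)→(R,_,right)
state=R head=-1 tape=____[c]caaccc   (R,c)→(Q,_,left)
state=Q head=-2 tape=___[_]_caaccc   (Q,_)→(P,b,right)
state=P head=-1 tape=___b[_]caaccc   (P,_)→(S,c,left)
state=S head=-2 tape=___[b]ccaaccc   (S,b)→(Q,b,left)
state=Q head=-3 tape=__[_]bccaaccc   (Q,_)→(P,b,right)
state=P head=-2 tape=__b[b]ccaaccc   (P,b)→(S,c,right)
state=S head=-1 tape=__bc[c]caaccc   (S,c)→(S,a,left)
state=S head=-2 tape=__b[c]acaaccc   (S,c)→(S,a,left)
state=S head=-3 tape=__[b]aacaaccc   (S,b)→(Q,b,left)
state=Q head=-4 tape=_[_]baacaaccc   (Q,_)→(P,b,right)
state=P head=-3 tape=_b[b]aacaaccc   (P,b)→(S,c,right)
state=S head=-2 tape=_bc[a]acaaccc   (S,a)→(R,c,left)
state=R head=-3 tape=_b[c]cacaaccc   (R,c)→(Q,_,left)
state=Q head=-4 tape=_[b]_cacaaccc   (Q,b)→(Q,b,left)
state=Q head=-5 tape=[_]b_cacaaccc   (Q,_)→(P,b,right)
state=P head=-4 tape=b[b]_cacaaccc   (P,b)→(S,c,right)
state=S head=-3 tape=bc[_]cacaaccc   (S,_)→(R,_,right)
state=R head=-2 tape=bc_[c]acaaccc   (R,c)→(Q,_,left)
state=Q head=-3 tape=bc[_]_acaaccc   (Q,_)→(P,b,right)
state=P head=-2 tape=bcb[_]acaaccc   (P,_)→(S,c,left)
state=S head=-3 tape=bc[b]cacaaccc   (S,b)→(Q,b,left)
state=Q head=-4 tape=b[c]bcacaaccc
At halt the head is at cell -4.

-4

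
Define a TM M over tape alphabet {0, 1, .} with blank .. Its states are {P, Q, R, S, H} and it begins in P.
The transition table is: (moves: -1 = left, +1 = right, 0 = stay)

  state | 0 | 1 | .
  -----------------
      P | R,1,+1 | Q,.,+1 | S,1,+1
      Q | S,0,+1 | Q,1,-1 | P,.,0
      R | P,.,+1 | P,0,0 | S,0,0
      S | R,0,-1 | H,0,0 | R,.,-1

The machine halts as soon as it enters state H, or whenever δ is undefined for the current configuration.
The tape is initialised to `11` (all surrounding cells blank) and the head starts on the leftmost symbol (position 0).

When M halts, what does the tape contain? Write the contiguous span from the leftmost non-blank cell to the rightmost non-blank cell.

10

P | [1]1   read 1 → write ., move +1, go to Q
Q | .[1]   read 1 → write 1, move -1, go to Q
Q | [.]1   read . → write ., move 0, go to P
P | [.]1   read . → write 1, move +1, go to S
S | 1[1]   read 1 → write 0, move 0, go to H
H | 1[0]
The non-blank tape span at halt is 10.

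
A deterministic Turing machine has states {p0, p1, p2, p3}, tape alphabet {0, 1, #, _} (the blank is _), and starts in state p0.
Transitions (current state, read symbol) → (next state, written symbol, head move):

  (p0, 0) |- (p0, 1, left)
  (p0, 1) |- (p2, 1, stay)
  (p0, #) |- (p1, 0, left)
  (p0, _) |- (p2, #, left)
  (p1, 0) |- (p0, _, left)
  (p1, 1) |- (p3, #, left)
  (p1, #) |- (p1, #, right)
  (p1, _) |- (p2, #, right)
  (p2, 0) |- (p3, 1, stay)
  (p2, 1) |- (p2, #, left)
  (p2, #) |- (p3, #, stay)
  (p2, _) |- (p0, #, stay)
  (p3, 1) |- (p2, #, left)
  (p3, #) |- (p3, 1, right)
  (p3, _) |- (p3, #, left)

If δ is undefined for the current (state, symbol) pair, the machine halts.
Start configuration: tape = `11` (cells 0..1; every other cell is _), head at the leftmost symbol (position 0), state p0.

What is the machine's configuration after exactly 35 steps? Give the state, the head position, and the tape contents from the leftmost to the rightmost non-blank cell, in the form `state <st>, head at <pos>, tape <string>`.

state p0, head at -5, tape ########

p0 | _____[1]1_   read 1 → write 1, move stay, go to p2
p2 | _____[1]1_   read 1 → write #, move left, go to p2
p2 | ____[_]#1_   read _ → write #, move stay, go to p0
p0 | ____[#]#1_   read # → write 0, move left, go to p1
p1 | ___[_]0#1_   read _ → write #, move right, go to p2
p2 | ___#[0]#1_   read 0 → write 1, move stay, go to p3
p3 | ___#[1]#1_   read 1 → write #, move left, go to p2
p2 | ___[#]##1_   read # → write #, move stay, go to p3
p3 | ___[#]##1_   read # → write 1, move right, go to p3
p3 | ___1[#]#1_   read # → write 1, move right, go to p3
p3 | ___11[#]1_   read # → write 1, move right, go to p3
p3 | ___111[1]_   read 1 → write #, move left, go to p2
p2 | ___11[1]#_   read 1 → write #, move left, go to p2
p2 | ___1[1]##_   read 1 → write #, move left, go to p2
p2 | ___[1]###_   read 1 → write #, move left, go to p2
p2 | __[_]####_   read _ → write #, move stay, go to p0
p0 | __[#]####_   read # → write 0, move left, go to p1
p1 | _[_]0####_   read _ → write #, move right, go to p2
p2 | _#[0]####_   read 0 → write 1, move stay, go to p3
p3 | _#[1]####_   read 1 → write #, move left, go to p2
p2 | _[#]#####_   read # → write #, move stay, go to p3
p3 | _[#]#####_   read # → write 1, move right, go to p3
p3 | _1[#]####_   read # → write 1, move right, go to p3
p3 | _11[#]###_   read # → write 1, move right, go to p3
p3 | _111[#]##_   read # → write 1, move right, go to p3
p3 | _1111[#]#_   read # → write 1, move right, go to p3
p3 | _11111[#]_   read # → write 1, move right, go to p3
p3 | _111111[_]   read _ → write #, move left, go to p3
p3 | _11111[1]#   read 1 → write #, move left, go to p2
p2 | _1111[1]##   read 1 → write #, move left, go to p2
p2 | _111[1]###   read 1 → write #, move left, go to p2
p2 | _11[1]####   read 1 → write #, move left, go to p2
p2 | _1[1]#####   read 1 → write #, move left, go to p2
p2 | _[1]######   read 1 → write #, move left, go to p2
p2 | [_]#######   read _ → write #, move stay, go to p0
p0 | [#]#######
After 35 steps: state p0, head at -5, tape ########.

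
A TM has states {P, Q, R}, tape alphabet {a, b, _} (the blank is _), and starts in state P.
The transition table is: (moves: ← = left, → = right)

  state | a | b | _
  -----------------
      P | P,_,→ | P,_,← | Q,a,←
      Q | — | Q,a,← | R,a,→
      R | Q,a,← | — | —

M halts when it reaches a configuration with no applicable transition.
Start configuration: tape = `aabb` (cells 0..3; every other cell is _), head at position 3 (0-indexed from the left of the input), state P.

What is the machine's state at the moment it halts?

P | aab[b]   read b → write _, move ←, go to P
P | aa[b]_   read b → write _, move ←, go to P
P | a[a]__   read a → write _, move →, go to P
P | a_[_]_   read _ → write a, move ←, go to Q
Q | a[_]a_   read _ → write a, move →, go to R
R | aa[a]_   read a → write a, move ←, go to Q
Q | a[a]a_
No transition is defined for (Q, a); M halts in state Q.

Q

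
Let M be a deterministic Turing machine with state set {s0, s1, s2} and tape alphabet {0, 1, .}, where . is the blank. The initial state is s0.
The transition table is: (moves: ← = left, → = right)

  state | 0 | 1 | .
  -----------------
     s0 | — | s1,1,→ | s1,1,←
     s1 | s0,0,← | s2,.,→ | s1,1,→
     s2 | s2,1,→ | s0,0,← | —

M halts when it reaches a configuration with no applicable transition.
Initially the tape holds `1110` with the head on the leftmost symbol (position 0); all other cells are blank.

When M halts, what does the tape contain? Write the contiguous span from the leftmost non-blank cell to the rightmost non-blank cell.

state=s0 head=0 tape=.[1]110.   (s0,1)→(s1,1,→)
state=s1 head=1 tape=.1[1]10.   (s1,1)→(s2,.,→)
state=s2 head=2 tape=.1.[1]0.   (s2,1)→(s0,0,←)
state=s0 head=1 tape=.1[.]00.   (s0,.)→(s1,1,←)
state=s1 head=0 tape=.[1]100.   (s1,1)→(s2,.,→)
state=s2 head=1 tape=..[1]00.   (s2,1)→(s0,0,←)
state=s0 head=0 tape=.[.]000.   (s0,.)→(s1,1,←)
state=s1 head=-1 tape=[.]1000.   (s1,.)→(s1,1,→)
state=s1 head=0 tape=1[1]000.   (s1,1)→(s2,.,→)
state=s2 head=1 tape=1.[0]00.   (s2,0)→(s2,1,→)
state=s2 head=2 tape=1.1[0]0.   (s2,0)→(s2,1,→)
state=s2 head=3 tape=1.11[0].   (s2,0)→(s2,1,→)
state=s2 head=4 tape=1.111[.]
The non-blank tape span at halt is 1.111.

1.111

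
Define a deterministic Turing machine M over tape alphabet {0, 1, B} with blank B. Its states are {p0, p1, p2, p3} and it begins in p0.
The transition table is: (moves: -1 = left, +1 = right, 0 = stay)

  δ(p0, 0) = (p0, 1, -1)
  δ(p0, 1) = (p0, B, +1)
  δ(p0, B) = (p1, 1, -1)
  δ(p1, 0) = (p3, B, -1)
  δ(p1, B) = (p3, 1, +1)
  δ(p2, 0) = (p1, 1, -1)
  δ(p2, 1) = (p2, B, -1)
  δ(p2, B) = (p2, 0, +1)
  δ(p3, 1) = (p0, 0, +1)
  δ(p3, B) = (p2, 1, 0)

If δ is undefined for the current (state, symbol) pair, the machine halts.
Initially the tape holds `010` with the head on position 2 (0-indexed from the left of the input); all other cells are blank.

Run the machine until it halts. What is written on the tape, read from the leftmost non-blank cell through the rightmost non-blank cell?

0B1B1B11

state=p0 head=2 tape=BBB01[0]BB   (p0,0)→(p0,1,-1)
state=p0 head=1 tape=BBB0[1]1BB   (p0,1)→(p0,B,+1)
state=p0 head=2 tape=BBB0B[1]BB   (p0,1)→(p0,B,+1)
state=p0 head=3 tape=BBB0BB[B]B   (p0,B)→(p1,1,-1)
state=p1 head=2 tape=BBB0B[B]1B   (p1,B)→(p3,1,+1)
state=p3 head=3 tape=BBB0B1[1]B   (p3,1)→(p0,0,+1)
state=p0 head=4 tape=BBB0B10[B]   (p0,B)→(p1,1,-1)
state=p1 head=3 tape=BBB0B1[0]1   (p1,0)→(p3,B,-1)
state=p3 head=2 tape=BBB0B[1]B1   (p3,1)→(p0,0,+1)
state=p0 head=3 tape=BBB0B0[B]1   (p0,B)→(p1,1,-1)
state=p1 head=2 tape=BBB0B[0]11   (p1,0)→(p3,B,-1)
state=p3 head=1 tape=BBB0[B]B11   (p3,B)→(p2,1,0)
state=p2 head=1 tape=BBB0[1]B11   (p2,1)→(p2,B,-1)
state=p2 head=0 tape=BBB[0]BB11   (p2,0)→(p1,1,-1)
state=p1 head=-1 tape=BB[B]1BB11   (p1,B)→(p3,1,+1)
state=p3 head=0 tape=BB1[1]BB11   (p3,1)→(p0,0,+1)
state=p0 head=1 tape=BB10[B]B11   (p0,B)→(p1,1,-1)
state=p1 head=0 tape=BB1[0]1B11   (p1,0)→(p3,B,-1)
state=p3 head=-1 tape=BB[1]B1B11   (p3,1)→(p0,0,+1)
state=p0 head=0 tape=BB0[B]1B11   (p0,B)→(p1,1,-1)
state=p1 head=-1 tape=BB[0]11B11   (p1,0)→(p3,B,-1)
state=p3 head=-2 tape=B[B]B11B11   (p3,B)→(p2,1,0)
state=p2 head=-2 tape=B[1]B11B11   (p2,1)→(p2,B,-1)
state=p2 head=-3 tape=[B]BB11B11   (p2,B)→(p2,0,+1)
state=p2 head=-2 tape=0[B]B11B11   (p2,B)→(p2,0,+1)
state=p2 head=-1 tape=00[B]11B11   (p2,B)→(p2,0,+1)
state=p2 head=0 tape=000[1]1B11   (p2,1)→(p2,B,-1)
state=p2 head=-1 tape=00[0]B1B11   (p2,0)→(p1,1,-1)
state=p1 head=-2 tape=0[0]1B1B11   (p1,0)→(p3,B,-1)
state=p3 head=-3 tape=[0]B1B1B11
The non-blank tape span at halt is 0B1B1B11.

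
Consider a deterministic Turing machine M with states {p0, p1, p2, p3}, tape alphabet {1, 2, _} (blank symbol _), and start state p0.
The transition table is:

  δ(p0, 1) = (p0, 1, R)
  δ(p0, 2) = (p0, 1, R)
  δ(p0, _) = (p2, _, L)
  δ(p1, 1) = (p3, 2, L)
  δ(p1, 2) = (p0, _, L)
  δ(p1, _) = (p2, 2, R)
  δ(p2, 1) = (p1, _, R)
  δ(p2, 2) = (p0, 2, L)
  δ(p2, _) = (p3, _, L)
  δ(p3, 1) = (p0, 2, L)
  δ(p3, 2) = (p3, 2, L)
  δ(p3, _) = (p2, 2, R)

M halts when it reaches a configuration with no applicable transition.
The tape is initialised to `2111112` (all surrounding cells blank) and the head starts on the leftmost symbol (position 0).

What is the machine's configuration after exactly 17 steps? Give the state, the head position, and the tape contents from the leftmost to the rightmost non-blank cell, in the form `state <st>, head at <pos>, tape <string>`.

state p2, head at 7, tape 11111111

state=p0 head=0 tape=[2]111112__   (p0,2)→(p0,1,R)
state=p0 head=1 tape=1[1]11112__   (p0,1)→(p0,1,R)
state=p0 head=2 tape=11[1]1112__   (p0,1)→(p0,1,R)
state=p0 head=3 tape=111[1]112__   (p0,1)→(p0,1,R)
state=p0 head=4 tape=1111[1]12__   (p0,1)→(p0,1,R)
state=p0 head=5 tape=11111[1]2__   (p0,1)→(p0,1,R)
state=p0 head=6 tape=111111[2]__   (p0,2)→(p0,1,R)
state=p0 head=7 tape=1111111[_]_   (p0,_)→(p2,_,L)
state=p2 head=6 tape=111111[1]__   (p2,1)→(p1,_,R)
state=p1 head=7 tape=111111_[_]_   (p1,_)→(p2,2,R)
state=p2 head=8 tape=111111_2[_]   (p2,_)→(p3,_,L)
state=p3 head=7 tape=111111_[2]_   (p3,2)→(p3,2,L)
state=p3 head=6 tape=111111[_]2_   (p3,_)→(p2,2,R)
state=p2 head=7 tape=1111112[2]_   (p2,2)→(p0,2,L)
state=p0 head=6 tape=111111[2]2_   (p0,2)→(p0,1,R)
state=p0 head=7 tape=1111111[2]_   (p0,2)→(p0,1,R)
state=p0 head=8 tape=11111111[_]   (p0,_)→(p2,_,L)
state=p2 head=7 tape=1111111[1]_
After 17 steps: state p2, head at 7, tape 11111111.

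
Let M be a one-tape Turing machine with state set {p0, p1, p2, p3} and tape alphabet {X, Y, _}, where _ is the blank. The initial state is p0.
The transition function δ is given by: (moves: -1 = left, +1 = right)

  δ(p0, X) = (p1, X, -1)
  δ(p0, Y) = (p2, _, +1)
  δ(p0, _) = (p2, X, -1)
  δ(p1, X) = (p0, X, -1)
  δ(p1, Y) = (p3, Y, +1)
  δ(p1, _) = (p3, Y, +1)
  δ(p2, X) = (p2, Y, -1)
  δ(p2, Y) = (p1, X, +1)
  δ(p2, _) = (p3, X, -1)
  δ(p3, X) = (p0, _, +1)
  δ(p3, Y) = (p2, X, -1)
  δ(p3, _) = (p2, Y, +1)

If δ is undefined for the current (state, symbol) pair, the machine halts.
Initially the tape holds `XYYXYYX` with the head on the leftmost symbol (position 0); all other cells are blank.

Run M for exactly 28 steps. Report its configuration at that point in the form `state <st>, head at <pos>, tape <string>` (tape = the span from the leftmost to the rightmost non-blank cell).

p0 | _[X]YYXYYX_   read X → write X, move -1, go to p1
p1 | [_]XYYXYYX_   read _ → write Y, move +1, go to p3
p3 | Y[X]YYXYYX_   read X → write _, move +1, go to p0
p0 | Y_[Y]YXYYX_   read Y → write _, move +1, go to p2
p2 | Y__[Y]XYYX_   read Y → write X, move +1, go to p1
p1 | Y__X[X]YYX_   read X → write X, move -1, go to p0
p0 | Y__[X]XYYX_   read X → write X, move -1, go to p1
p1 | Y_[_]XXYYX_   read _ → write Y, move +1, go to p3
p3 | Y_Y[X]XYYX_   read X → write _, move +1, go to p0
p0 | Y_Y_[X]YYX_   read X → write X, move -1, go to p1
p1 | Y_Y[_]XYYX_   read _ → write Y, move +1, go to p3
p3 | Y_YY[X]YYX_   read X → write _, move +1, go to p0
p0 | Y_YY_[Y]YX_   read Y → write _, move +1, go to p2
p2 | Y_YY__[Y]X_   read Y → write X, move +1, go to p1
p1 | Y_YY__X[X]_   read X → write X, move -1, go to p0
p0 | Y_YY__[X]X_   read X → write X, move -1, go to p1
p1 | Y_YY_[_]XX_   read _ → write Y, move +1, go to p3
p3 | Y_YY_Y[X]X_   read X → write _, move +1, go to p0
p0 | Y_YY_Y_[X]_   read X → write X, move -1, go to p1
p1 | Y_YY_Y[_]X_   read _ → write Y, move +1, go to p3
p3 | Y_YY_YY[X]_   read X → write _, move +1, go to p0
p0 | Y_YY_YY_[_]   read _ → write X, move -1, go to p2
p2 | Y_YY_YY[_]X   read _ → write X, move -1, go to p3
p3 | Y_YY_Y[Y]XX   read Y → write X, move -1, go to p2
p2 | Y_YY_[Y]XXX   read Y → write X, move +1, go to p1
p1 | Y_YY_X[X]XX   read X → write X, move -1, go to p0
p0 | Y_YY_[X]XXX   read X → write X, move -1, go to p1
p1 | Y_YY[_]XXXX   read _ → write Y, move +1, go to p3
p3 | Y_YYY[X]XXX
After 28 steps: state p3, head at 4, tape Y_YYYXXXX.

state p3, head at 4, tape Y_YYYXXXX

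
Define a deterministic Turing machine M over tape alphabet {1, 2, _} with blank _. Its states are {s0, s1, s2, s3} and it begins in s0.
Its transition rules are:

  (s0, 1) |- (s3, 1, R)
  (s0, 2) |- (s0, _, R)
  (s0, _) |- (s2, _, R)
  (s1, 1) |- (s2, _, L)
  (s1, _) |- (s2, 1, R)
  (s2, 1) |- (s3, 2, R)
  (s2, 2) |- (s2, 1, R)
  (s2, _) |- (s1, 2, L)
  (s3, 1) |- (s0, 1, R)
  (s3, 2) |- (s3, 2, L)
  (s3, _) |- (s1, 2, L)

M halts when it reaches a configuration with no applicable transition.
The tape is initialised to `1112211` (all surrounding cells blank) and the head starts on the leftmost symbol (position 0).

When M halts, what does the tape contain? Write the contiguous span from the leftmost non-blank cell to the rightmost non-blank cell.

111__11222

s0 | [1]112211___   read 1 → write 1, move R, go to s3
s3 | 1[1]12211___   read 1 → write 1, move R, go to s0
s0 | 11[1]2211___   read 1 → write 1, move R, go to s3
s3 | 111[2]211___   read 2 → write 2, move L, go to s3
s3 | 11[1]2211___   read 1 → write 1, move R, go to s0
s0 | 111[2]211___   read 2 → write _, move R, go to s0
s0 | 111_[2]11___   read 2 → write _, move R, go to s0
s0 | 111__[1]1___   read 1 → write 1, move R, go to s3
s3 | 111__1[1]___   read 1 → write 1, move R, go to s0
s0 | 111__11[_]__   read _ → write _, move R, go to s2
s2 | 111__11_[_]_   read _ → write 2, move L, go to s1
s1 | 111__11[_]2_   read _ → write 1, move R, go to s2
s2 | 111__111[2]_   read 2 → write 1, move R, go to s2
s2 | 111__1111[_]   read _ → write 2, move L, go to s1
s1 | 111__111[1]2   read 1 → write _, move L, go to s2
s2 | 111__11[1]_2   read 1 → write 2, move R, go to s3
s3 | 111__112[_]2   read _ → write 2, move L, go to s1
s1 | 111__11[2]22
The non-blank tape span at halt is 111__11222.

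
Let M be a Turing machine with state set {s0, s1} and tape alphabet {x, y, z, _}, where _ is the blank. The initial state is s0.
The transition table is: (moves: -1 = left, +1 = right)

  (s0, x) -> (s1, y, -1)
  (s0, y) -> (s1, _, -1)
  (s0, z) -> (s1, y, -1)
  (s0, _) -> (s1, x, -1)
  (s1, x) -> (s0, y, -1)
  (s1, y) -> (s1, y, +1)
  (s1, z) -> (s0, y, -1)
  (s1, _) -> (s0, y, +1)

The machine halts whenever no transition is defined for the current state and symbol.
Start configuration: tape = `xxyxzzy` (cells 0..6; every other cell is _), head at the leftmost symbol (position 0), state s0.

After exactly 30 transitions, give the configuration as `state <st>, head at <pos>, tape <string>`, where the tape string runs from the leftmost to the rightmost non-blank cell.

state s1, head at 6, tape yyyyyyyyx

s0 | _[x]xyxzzy_   read x → write y, move -1, go to s1
s1 | [_]yxyxzzy_   read _ → write y, move +1, go to s0
s0 | y[y]xyxzzy_   read y → write _, move -1, go to s1
s1 | [y]_xyxzzy_   read y → write y, move +1, go to s1
s1 | y[_]xyxzzy_   read _ → write y, move +1, go to s0
s0 | yy[x]yxzzy_   read x → write y, move -1, go to s1
s1 | y[y]yyxzzy_   read y → write y, move +1, go to s1
s1 | yy[y]yxzzy_   read y → write y, move +1, go to s1
s1 | yyy[y]xzzy_   read y → write y, move +1, go to s1
s1 | yyyy[x]zzy_   read x → write y, move -1, go to s0
s0 | yyy[y]yzzy_   read y → write _, move -1, go to s1
s1 | yy[y]_yzzy_   read y → write y, move +1, go to s1
s1 | yyy[_]yzzy_   read _ → write y, move +1, go to s0
s0 | yyyy[y]zzy_   read y → write _, move -1, go to s1
s1 | yyy[y]_zzy_   read y → write y, move +1, go to s1
s1 | yyyy[_]zzy_   read _ → write y, move +1, go to s0
s0 | yyyyy[z]zy_   read z → write y, move -1, go to s1
s1 | yyyy[y]yzy_   read y → write y, move +1, go to s1
s1 | yyyyy[y]zy_   read y → write y, move +1, go to s1
s1 | yyyyyy[z]y_   read z → write y, move -1, go to s0
s0 | yyyyy[y]yy_   read y → write _, move -1, go to s1
s1 | yyyy[y]_yy_   read y → write y, move +1, go to s1
s1 | yyyyy[_]yy_   read _ → write y, move +1, go to s0
s0 | yyyyyy[y]y_   read y → write _, move -1, go to s1
s1 | yyyyy[y]_y_   read y → write y, move +1, go to s1
s1 | yyyyyy[_]y_   read _ → write y, move +1, go to s0
s0 | yyyyyyy[y]_   read y → write _, move -1, go to s1
s1 | yyyyyy[y]__   read y → write y, move +1, go to s1
s1 | yyyyyyy[_]_   read _ → write y, move +1, go to s0
s0 | yyyyyyyy[_]   read _ → write x, move -1, go to s1
s1 | yyyyyyy[y]x
After 30 steps: state s1, head at 6, tape yyyyyyyyx.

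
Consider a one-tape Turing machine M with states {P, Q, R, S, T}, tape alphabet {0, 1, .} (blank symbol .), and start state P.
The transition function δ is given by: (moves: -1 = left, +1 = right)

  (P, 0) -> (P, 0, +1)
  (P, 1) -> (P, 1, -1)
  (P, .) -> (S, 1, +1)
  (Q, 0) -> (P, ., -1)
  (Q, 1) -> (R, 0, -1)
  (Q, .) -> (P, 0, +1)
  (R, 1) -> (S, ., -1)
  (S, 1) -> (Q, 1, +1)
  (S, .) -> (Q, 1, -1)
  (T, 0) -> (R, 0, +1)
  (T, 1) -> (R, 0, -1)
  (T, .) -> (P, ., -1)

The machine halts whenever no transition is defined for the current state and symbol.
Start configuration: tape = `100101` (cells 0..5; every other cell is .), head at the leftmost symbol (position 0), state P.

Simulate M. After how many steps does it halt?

state=P head=0 tape=..[1]00101   (P,1)→(P,1,-1)
state=P head=-1 tape=.[.]100101   (P,.)→(S,1,+1)
state=S head=0 tape=.1[1]00101   (S,1)→(Q,1,+1)
state=Q head=1 tape=.11[0]0101   (Q,0)→(P,.,-1)
state=P head=0 tape=.1[1].0101   (P,1)→(P,1,-1)
state=P head=-1 tape=.[1]1.0101   (P,1)→(P,1,-1)
state=P head=-2 tape=[.]11.0101   (P,.)→(S,1,+1)
state=S head=-1 tape=1[1]1.0101   (S,1)→(Q,1,+1)
state=Q head=0 tape=11[1].0101   (Q,1)→(R,0,-1)
state=R head=-1 tape=1[1]0.0101   (R,1)→(S,.,-1)
state=S head=-2 tape=[1].0.0101   (S,1)→(Q,1,+1)
state=Q head=-1 tape=1[.]0.0101   (Q,.)→(P,0,+1)
state=P head=0 tape=10[0].0101   (P,0)→(P,0,+1)
state=P head=1 tape=100[.]0101   (P,.)→(S,1,+1)
state=S head=2 tape=1001[0]101
M halts after 14 transitions.

14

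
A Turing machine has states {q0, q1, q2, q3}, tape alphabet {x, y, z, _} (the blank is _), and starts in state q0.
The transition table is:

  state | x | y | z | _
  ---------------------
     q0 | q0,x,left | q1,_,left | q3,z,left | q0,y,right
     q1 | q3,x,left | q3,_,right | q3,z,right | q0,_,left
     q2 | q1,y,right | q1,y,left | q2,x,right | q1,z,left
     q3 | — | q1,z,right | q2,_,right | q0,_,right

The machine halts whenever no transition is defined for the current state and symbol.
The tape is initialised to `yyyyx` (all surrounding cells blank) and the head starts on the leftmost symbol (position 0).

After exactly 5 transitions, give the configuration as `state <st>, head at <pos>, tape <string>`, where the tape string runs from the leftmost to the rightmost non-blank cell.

state=q0 head=0 tape=__[y]yyyx   (q0,y)→(q1,_,left)
state=q1 head=-1 tape=_[_]_yyyx   (q1,_)→(q0,_,left)
state=q0 head=-2 tape=[_]__yyyx   (q0,_)→(q0,y,right)
state=q0 head=-1 tape=y[_]_yyyx   (q0,_)→(q0,y,right)
state=q0 head=0 tape=yy[_]yyyx   (q0,_)→(q0,y,right)
state=q0 head=1 tape=yyy[y]yyx
After 5 steps: state q0, head at 1, tape yyyyyyx.

state q0, head at 1, tape yyyyyyx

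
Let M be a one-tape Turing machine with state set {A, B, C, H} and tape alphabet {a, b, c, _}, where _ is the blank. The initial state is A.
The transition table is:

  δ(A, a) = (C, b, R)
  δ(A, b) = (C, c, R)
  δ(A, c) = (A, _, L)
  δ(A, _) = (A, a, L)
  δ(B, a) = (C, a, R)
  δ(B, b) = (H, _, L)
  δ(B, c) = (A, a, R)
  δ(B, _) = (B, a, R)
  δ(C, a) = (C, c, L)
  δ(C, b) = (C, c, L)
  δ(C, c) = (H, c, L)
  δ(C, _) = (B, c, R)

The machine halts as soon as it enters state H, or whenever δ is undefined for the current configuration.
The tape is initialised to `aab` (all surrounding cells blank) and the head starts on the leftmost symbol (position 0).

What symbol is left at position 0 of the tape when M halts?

b

state=A head=0 tape=_[a]ab   (A,a)→(C,b,R)
state=C head=1 tape=_b[a]b   (C,a)→(C,c,L)
state=C head=0 tape=_[b]cb   (C,b)→(C,c,L)
state=C head=-1 tape=[_]ccb   (C,_)→(B,c,R)
state=B head=0 tape=c[c]cb   (B,c)→(A,a,R)
state=A head=1 tape=ca[c]b   (A,c)→(A,_,L)
state=A head=0 tape=c[a]_b   (A,a)→(C,b,R)
state=C head=1 tape=cb[_]b   (C,_)→(B,c,R)
state=B head=2 tape=cbc[b]   (B,b)→(H,_,L)
state=H head=1 tape=cb[c]_
Cell 0 holds b when M halts.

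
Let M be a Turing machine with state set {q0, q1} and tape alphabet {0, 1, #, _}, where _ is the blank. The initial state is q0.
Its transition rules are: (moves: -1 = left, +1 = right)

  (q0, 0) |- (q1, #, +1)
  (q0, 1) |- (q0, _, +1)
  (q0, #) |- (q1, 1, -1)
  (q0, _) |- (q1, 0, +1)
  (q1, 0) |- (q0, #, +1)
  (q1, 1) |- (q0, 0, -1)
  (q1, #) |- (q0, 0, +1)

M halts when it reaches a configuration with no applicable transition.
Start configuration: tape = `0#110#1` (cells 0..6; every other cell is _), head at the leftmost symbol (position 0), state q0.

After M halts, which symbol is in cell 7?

0

q0 | [0]#110#1__   read 0 → write #, move +1, go to q1
q1 | #[#]110#1__   read # → write 0, move +1, go to q0
q0 | #0[1]10#1__   read 1 → write _, move +1, go to q0
q0 | #0_[1]0#1__   read 1 → write _, move +1, go to q0
q0 | #0__[0]#1__   read 0 → write #, move +1, go to q1
q1 | #0__#[#]1__   read # → write 0, move +1, go to q0
q0 | #0__#0[1]__   read 1 → write _, move +1, go to q0
q0 | #0__#0_[_]_   read _ → write 0, move +1, go to q1
q1 | #0__#0_0[_]
Cell 7 holds 0 when M halts.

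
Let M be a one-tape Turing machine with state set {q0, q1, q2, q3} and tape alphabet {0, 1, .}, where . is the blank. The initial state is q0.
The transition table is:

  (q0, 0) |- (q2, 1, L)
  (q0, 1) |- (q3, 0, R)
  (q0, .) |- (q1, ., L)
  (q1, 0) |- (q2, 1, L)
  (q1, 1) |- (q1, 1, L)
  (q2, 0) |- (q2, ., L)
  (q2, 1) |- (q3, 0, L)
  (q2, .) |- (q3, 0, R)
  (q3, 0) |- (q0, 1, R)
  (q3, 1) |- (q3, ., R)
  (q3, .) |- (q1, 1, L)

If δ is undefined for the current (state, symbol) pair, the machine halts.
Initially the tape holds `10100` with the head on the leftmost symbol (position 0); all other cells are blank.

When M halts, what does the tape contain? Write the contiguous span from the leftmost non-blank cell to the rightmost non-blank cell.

0.10.1

q0 | [1]0100.   read 1 → write 0, move R, go to q3
q3 | 0[0]100.   read 0 → write 1, move R, go to q0
q0 | 01[1]00.   read 1 → write 0, move R, go to q3
q3 | 010[0]0.   read 0 → write 1, move R, go to q0
q0 | 0101[0].   read 0 → write 1, move L, go to q2
q2 | 010[1]1.   read 1 → write 0, move L, go to q3
q3 | 01[0]01.   read 0 → write 1, move R, go to q0
q0 | 011[0]1.   read 0 → write 1, move L, go to q2
q2 | 01[1]11.   read 1 → write 0, move L, go to q3
q3 | 0[1]011.   read 1 → write ., move R, go to q3
q3 | 0.[0]11.   read 0 → write 1, move R, go to q0
q0 | 0.1[1]1.   read 1 → write 0, move R, go to q3
q3 | 0.10[1].   read 1 → write ., move R, go to q3
q3 | 0.10.[.]   read . → write 1, move L, go to q1
q1 | 0.10[.]1
The non-blank tape span at halt is 0.10.1.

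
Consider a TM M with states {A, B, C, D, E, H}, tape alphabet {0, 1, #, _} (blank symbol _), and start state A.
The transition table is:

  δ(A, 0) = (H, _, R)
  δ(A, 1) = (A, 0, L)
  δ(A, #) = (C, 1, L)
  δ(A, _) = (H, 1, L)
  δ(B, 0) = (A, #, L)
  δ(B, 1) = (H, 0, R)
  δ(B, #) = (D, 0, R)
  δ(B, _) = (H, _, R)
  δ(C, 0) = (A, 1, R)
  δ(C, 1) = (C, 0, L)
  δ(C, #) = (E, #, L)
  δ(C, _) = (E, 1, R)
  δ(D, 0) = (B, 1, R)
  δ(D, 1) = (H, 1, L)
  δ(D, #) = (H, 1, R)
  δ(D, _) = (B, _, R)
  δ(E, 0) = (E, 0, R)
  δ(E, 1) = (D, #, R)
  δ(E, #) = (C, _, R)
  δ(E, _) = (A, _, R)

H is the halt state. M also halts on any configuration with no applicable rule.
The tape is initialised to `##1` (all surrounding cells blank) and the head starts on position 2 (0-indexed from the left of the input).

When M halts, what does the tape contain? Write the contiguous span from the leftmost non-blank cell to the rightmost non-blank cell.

1#10

A | _##[1]   read 1 → write 0, move L, go to A
A | _#[#]0   read # → write 1, move L, go to C
C | _[#]10   read # → write #, move L, go to E
E | [_]#10   read _ → write _, move R, go to A
A | _[#]10   read # → write 1, move L, go to C
C | [_]110   read _ → write 1, move R, go to E
E | 1[1]10   read 1 → write #, move R, go to D
D | 1#[1]0   read 1 → write 1, move L, go to H
H | 1[#]10
The non-blank tape span at halt is 1#10.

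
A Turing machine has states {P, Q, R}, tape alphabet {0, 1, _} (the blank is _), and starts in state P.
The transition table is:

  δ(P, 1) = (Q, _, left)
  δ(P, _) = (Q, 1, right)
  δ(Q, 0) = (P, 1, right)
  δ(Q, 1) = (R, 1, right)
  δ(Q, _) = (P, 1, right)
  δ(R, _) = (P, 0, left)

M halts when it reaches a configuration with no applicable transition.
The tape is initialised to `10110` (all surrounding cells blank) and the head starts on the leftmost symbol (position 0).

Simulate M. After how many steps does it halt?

P | __[1]0110   read 1 → write _, move left, go to Q
Q | _[_]_0110   read _ → write 1, move right, go to P
P | _1[_]0110   read _ → write 1, move right, go to Q
Q | _11[0]110   read 0 → write 1, move right, go to P
P | _111[1]10   read 1 → write _, move left, go to Q
Q | _11[1]_10   read 1 → write 1, move right, go to R
R | _111[_]10   read _ → write 0, move left, go to P
P | _11[1]010   read 1 → write _, move left, go to Q
Q | _1[1]_010   read 1 → write 1, move right, go to R
R | _11[_]010   read _ → write 0, move left, go to P
P | _1[1]0010   read 1 → write _, move left, go to Q
Q | _[1]_0010   read 1 → write 1, move right, go to R
R | _1[_]0010   read _ → write 0, move left, go to P
P | _[1]00010   read 1 → write _, move left, go to Q
Q | [_]_00010   read _ → write 1, move right, go to P
P | 1[_]00010   read _ → write 1, move right, go to Q
Q | 11[0]0010   read 0 → write 1, move right, go to P
P | 111[0]010
M halts after 17 transitions.

17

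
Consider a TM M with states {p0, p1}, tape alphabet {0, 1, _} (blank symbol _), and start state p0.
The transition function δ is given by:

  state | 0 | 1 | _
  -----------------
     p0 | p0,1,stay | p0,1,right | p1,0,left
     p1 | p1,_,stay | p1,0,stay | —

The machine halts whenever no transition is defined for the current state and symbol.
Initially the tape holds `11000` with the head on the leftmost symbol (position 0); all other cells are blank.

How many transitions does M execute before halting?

11

p0 | [1]1000_   read 1 → write 1, move right, go to p0
p0 | 1[1]000_   read 1 → write 1, move right, go to p0
p0 | 11[0]00_   read 0 → write 1, move stay, go to p0
p0 | 11[1]00_   read 1 → write 1, move right, go to p0
p0 | 111[0]0_   read 0 → write 1, move stay, go to p0
p0 | 111[1]0_   read 1 → write 1, move right, go to p0
p0 | 1111[0]_   read 0 → write 1, move stay, go to p0
p0 | 1111[1]_   read 1 → write 1, move right, go to p0
p0 | 11111[_]   read _ → write 0, move left, go to p1
p1 | 1111[1]0   read 1 → write 0, move stay, go to p1
p1 | 1111[0]0   read 0 → write _, move stay, go to p1
p1 | 1111[_]0
M halts after 11 transitions.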